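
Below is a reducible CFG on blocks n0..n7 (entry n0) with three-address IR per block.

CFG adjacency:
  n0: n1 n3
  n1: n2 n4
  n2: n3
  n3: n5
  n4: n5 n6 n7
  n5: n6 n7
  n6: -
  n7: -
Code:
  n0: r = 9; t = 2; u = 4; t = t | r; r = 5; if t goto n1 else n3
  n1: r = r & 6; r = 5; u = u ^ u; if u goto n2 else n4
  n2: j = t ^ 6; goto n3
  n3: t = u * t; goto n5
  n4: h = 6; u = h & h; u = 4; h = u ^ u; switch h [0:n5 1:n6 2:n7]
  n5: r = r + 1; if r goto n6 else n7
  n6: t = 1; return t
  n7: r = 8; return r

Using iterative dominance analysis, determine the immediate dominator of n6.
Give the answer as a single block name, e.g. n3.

Answer: n0

Analysis:
idom tree: n1←n0 n2←n1 n3←n0 n4←n1 n5←n0 n6←n0 n7←n0
Dom∩ at merges:
  n3: preds {n0,n2}: {n0} ∩ {n0,n1,n2} = {n0}; idom=n0
  n5: preds {n3,n4}: {n0,n3} ∩ {n0,n1,n4} = {n0}; idom=n0
  n6: preds {n4,n5}: {n0,n1,n4} ∩ {n0,n5} = {n0}; idom=n0
  n7: preds {n4,n5}: {n0,n1,n4} ∩ {n0,n5} = {n0}; idom=n0

idom(n6) = n0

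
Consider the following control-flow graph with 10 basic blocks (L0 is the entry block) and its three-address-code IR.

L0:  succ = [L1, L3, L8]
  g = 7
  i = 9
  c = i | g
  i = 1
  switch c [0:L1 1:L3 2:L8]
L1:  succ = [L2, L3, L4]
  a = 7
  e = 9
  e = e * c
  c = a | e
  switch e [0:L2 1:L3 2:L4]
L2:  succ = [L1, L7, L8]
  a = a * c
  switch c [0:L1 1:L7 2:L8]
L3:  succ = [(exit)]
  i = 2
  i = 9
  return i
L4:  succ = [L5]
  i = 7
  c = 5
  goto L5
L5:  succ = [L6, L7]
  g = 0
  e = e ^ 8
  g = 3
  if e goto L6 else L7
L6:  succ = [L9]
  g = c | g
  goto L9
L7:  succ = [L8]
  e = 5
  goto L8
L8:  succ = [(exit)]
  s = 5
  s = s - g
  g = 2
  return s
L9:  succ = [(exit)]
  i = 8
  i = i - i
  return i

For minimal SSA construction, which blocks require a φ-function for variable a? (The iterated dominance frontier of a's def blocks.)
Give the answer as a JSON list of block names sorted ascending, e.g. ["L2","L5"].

idom tree: L1←L0 L2←L1 L3←L0 L4←L1 L5←L4 L6←L5 L7←L1 L8←L0 L9←L6
Dom at joins:
  L1: preds {L0,L2}: {L0} ∩ {L0,L1,L2} = {L0}; idom=L0
  L3: preds {L0,L1}: {L0} ∩ {L0,L1} = {L0}; idom=L0
  L7: preds {L2,L5}: {L0,L1,L2} ∩ {L0,L1,L4,L5} = {L0,L1}; idom=L1
  L8: preds {L0,L2,L7}: {L0} ∩ {L0,L1,L2} ∩ {L0,L1,L7} = {L0}; idom=L0

DF walk-up:
  L1←L0: walk · to L0
  L1←L2: walk L2→L1 to L0
  L3←L0: walk · to L0
  L3←L1: walk L1 to L0
  L7←L2: walk L2 to L1
  L7←L5: walk L5→L4 to L1
  L8←L0: walk · to L0
  L8←L2: walk L2→L1 to L0
  L8←L7: walk L7→L1 to L0
  DF(L0)=∅
  DF(L1)={L1,L3,L8}
  DF(L2)={L1,L7,L8}
  DF(L3)=∅
  DF(L4)={L7}
  DF(L5)={L7}
  DF(L6)=∅
  DF(L7)={L8}
  DF(L8)=∅
  DF(L9)=∅

φ for a: defs {L1,L2}
  DF⁺ = {L1,L3,L7,L8}

Answer: ["L1", "L3", "L7", "L8"]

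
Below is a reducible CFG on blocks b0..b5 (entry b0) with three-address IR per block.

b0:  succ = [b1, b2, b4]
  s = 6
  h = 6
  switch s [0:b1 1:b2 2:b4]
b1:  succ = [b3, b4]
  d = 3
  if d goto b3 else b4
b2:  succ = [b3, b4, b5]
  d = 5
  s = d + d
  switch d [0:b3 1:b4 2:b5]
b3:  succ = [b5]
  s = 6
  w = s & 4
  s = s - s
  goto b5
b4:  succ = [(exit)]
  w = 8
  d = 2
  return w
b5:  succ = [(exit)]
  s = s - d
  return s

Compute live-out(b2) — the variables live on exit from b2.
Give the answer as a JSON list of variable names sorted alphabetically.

Per-block:
  b0: {h,s} / ∅
  b1: {d} / ∅
  b2: {d,s} / ∅
  b3: {s,w} / ∅
  b4: {d,w} / ∅
  b5: {s} / {d,s}

Backward fixpoint:
  live b0: ∅→∅
  live b1: ∅→{d}
  live b2: ∅→{d,s}
  live b3: {d}→{d,s}
  live b4: ∅→∅
  live b5: {d,s}→∅

live-out(b2) = ["d", "s"]

Answer: ["d", "s"]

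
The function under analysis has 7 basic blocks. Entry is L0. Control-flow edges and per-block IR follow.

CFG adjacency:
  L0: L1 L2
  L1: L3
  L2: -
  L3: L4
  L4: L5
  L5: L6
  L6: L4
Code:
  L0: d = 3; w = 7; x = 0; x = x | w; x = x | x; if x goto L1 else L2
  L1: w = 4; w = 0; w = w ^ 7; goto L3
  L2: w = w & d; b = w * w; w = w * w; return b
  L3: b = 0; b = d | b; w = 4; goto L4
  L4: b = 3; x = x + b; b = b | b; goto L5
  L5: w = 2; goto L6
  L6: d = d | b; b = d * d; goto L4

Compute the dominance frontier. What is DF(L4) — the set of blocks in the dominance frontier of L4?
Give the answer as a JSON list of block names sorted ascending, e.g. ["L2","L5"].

idom tree: L1←L0 L2←L0 L3←L1 L4←L3 L5←L4 L6←L5
Dom∩ at merges:
  L4: preds {L3,L6}: {L0,L1,L3} ∩ {L0,L1,L3,L4,L5,L6} = {L0,L1,L3}; idom=L3

Frontier:
  L4←L3: walk · to L3
  L4←L6: walk L6→L5→L4 to L3
  DF(L0)=∅
  DF(L1)=∅
  DF(L2)=∅
  DF(L3)=∅
  DF(L4)={L4}
  DF(L5)={L4}
  DF(L6)={L4}

DF(L4) = ["L4"]

Answer: ["L4"]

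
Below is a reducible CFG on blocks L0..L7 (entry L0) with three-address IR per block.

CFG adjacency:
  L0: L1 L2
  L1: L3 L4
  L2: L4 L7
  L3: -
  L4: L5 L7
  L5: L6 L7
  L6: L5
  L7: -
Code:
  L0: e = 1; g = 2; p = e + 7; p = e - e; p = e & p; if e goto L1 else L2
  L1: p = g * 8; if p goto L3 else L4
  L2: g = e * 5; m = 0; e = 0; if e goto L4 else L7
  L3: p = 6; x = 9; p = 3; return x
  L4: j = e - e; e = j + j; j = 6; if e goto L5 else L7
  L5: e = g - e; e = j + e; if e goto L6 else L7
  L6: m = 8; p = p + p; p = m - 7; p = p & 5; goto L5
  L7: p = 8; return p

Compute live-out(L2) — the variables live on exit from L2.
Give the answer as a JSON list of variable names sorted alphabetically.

Block summaries:
  L0: def={e,g,p} ue=∅
  L1: def={p} ue={g}
  L2: def={e,g,m} ue={e}
  L3: def={p,x} ue=∅
  L4: def={e,j} ue={e}
  L5: def={e} ue={e,g,j}
  L6: def={m,p} ue={p}
  L7: def={p} ue=∅

Live sets:
  live L0: ∅→{e,g,p}
  live L1: {e,g}→{e,g,p}
  live L2: {e,p}→{e,g,p}
  live L3: ∅→∅
  live L4: {e,g,p}→{e,g,j,p}
  live L5: {e,g,j,p}→{e,g,j,p}
  live L6: {e,g,j,p}→{e,g,j,p}
  live L7: ∅→∅

live-out(L2) = ["e", "g", "p"]

Answer: ["e", "g", "p"]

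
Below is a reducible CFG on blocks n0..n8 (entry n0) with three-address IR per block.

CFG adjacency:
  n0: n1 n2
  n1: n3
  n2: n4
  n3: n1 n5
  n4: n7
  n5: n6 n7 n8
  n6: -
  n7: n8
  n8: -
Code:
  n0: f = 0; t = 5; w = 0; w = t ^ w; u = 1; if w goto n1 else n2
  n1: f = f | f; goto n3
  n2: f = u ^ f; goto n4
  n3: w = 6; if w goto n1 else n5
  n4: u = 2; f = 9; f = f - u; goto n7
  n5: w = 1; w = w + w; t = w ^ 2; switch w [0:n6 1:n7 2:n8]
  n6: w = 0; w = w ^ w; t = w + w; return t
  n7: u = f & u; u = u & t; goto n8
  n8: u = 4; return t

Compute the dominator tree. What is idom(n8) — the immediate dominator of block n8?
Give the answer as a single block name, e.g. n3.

idom tree: n1←n0 n2←n0 n3←n1 n4←n2 n5←n3 n6←n5 n7←n0 n8←n0
Join-block Dom:
  n1: preds {n0,n3}: {n0} ∩ {n0,n1,n3} = {n0}; idom=n0
  n7: preds {n4,n5}: {n0,n2,n4} ∩ {n0,n1,n3,n5} = {n0}; idom=n0
  n8: preds {n5,n7}: {n0,n1,n3,n5} ∩ {n0,n7} = {n0}; idom=n0

idom(n8) = n0

Answer: n0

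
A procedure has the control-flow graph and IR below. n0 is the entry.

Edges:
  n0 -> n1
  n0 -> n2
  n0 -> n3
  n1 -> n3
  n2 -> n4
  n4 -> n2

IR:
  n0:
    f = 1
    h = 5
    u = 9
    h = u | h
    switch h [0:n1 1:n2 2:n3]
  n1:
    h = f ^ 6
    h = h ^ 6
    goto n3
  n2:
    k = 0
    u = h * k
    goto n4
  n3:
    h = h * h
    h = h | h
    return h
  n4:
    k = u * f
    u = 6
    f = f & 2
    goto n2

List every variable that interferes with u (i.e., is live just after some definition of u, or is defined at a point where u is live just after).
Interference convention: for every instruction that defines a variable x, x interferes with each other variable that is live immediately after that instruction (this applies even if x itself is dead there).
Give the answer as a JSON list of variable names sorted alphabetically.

Per-block:
  n0: def={f,h,u} ue=∅
  n1: def={h} ue={f}
  n2: def={k,u} ue={h}
  n3: def={h} ue={h}
  n4: def={f,k,u} ue={f,u}

Live sets:
  n0: in=∅ out={f,h}
  n1: in={f} out={h}
  n2: in={f,h} out={f,h,u}
  n3: in={h} out=∅
  n4: in={f,h,u} out={f,h}

Interference:
  f↔{h,k,u}
  h↔{f,k,u}
  k↔{f,h}
  u↔{f,h}

N(u) = ["f", "h"]

Answer: ["f", "h"]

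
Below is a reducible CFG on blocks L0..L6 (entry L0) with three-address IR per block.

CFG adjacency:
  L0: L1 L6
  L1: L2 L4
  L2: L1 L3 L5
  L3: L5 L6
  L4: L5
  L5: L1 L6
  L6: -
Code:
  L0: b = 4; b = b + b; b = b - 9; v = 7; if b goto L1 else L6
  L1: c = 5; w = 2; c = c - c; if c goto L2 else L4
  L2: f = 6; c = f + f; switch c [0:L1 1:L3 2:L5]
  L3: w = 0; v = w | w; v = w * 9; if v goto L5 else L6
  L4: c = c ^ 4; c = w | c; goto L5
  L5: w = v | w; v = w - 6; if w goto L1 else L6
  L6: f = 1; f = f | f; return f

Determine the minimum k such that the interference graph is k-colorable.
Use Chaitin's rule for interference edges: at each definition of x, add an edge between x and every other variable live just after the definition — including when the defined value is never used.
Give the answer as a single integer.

Per-block:
  L0 def {b,v} use ∅
  L1 def {c,w} use ∅
  L2 def {c,f} use ∅
  L3 def {v,w} use ∅
  L4 def {c} use {c,w}
  L5 def {v,w} use {v,w}
  L6 def {f} use ∅

Liveness:
  live L0: ∅→{v}
  live L1: {v}→{c,v,w}
  live L2: {v,w}→{v,w}
  live L3: ∅→{v,w}
  live L4: {c,v,w}→{v,w}
  live L5: {v,w}→{v}
  live L6: ∅→∅

Conflict graph:
  b: {v}
  c: {v,w}
  f: {v,w}
  v: {b,c,f,w}
  w: {c,f,v}

Chromatic number:
  lower bound: {c,v,w} mutually conflict ⇒ χ ≥ 3
  3-colouring: r0={v}  r1={b,w}  r2={c,f}
  χ = 3

Answer: 3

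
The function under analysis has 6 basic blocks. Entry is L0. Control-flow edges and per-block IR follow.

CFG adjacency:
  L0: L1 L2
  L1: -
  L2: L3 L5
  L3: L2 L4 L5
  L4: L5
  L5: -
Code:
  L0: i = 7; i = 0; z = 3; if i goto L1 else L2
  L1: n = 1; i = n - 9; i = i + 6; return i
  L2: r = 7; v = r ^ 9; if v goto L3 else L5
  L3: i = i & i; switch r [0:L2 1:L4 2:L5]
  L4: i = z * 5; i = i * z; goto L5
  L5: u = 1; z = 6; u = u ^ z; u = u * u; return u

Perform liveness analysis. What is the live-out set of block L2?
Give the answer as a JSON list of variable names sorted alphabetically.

Per-block:
  L0: def={i,z} ue=∅
  L1: def={i,n} ue=∅
  L2: def={r,v} ue=∅
  L3: def={i} ue={i,r}
  L4: def={i} ue={z}
  L5: def={u,z} ue=∅

Backward fixpoint:
  live L0: ∅→{i,z}
  live L1: ∅→∅
  live L2: {i,z}→{i,r,z}
  live L3: {i,r,z}→{i,z}
  live L4: {z}→∅
  live L5: ∅→∅

live-out(L2) = ["i", "r", "z"]

Answer: ["i", "r", "z"]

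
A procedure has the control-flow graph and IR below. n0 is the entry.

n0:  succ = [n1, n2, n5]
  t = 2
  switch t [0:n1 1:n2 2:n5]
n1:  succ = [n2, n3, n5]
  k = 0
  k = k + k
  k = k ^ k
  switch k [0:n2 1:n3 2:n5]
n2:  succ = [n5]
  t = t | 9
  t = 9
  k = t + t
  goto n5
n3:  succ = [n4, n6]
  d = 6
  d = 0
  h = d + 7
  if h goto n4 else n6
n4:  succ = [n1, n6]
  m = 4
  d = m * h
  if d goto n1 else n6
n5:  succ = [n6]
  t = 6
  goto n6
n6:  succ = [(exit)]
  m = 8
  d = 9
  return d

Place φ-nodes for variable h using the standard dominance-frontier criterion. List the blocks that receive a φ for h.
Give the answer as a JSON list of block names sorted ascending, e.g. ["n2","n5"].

Answer: ["n1", "n2", "n5", "n6"]

Derivation:
idom tree: n1←n0 n2←n0 n3←n1 n4←n3 n5←n0 n6←n0
Dom at joins:
  n1: preds {n0,n4}: {n0} ∩ {n0,n1,n3,n4} = {n0}; idom=n0
  n2: preds {n0,n1}: {n0} ∩ {n0,n1} = {n0}; idom=n0
  n5: preds {n0,n1,n2}: {n0} ∩ {n0,n1} ∩ {n0,n2} = {n0}; idom=n0
  n6: preds {n3,n4,n5}: {n0,n1,n3} ∩ {n0,n1,n3,n4} ∩ {n0,n5} = {n0}; idom=n0

Frontier:
  n1←n0: walk · to n0
  n1←n4: walk n4→n3→n1 to n0
  n2←n0: walk · to n0
  n2←n1: walk n1 to n0
  n5←n0: walk · to n0
  n5←n1: walk n1 to n0
  n5←n2: walk n2 to n0
  n6←n3: walk n3→n1 to n0
  n6←n4: walk n4→n3→n1 to n0
  n6←n5: walk n5 to n0
  n0 → ∅
  n1 → {n1,n2,n5,n6}
  n2 → {n5}
  n3 → {n1,n6}
  n4 → {n1,n6}
  n5 → {n6}
  n6 → ∅

φ for h: defs {n3}
  DF⁺ = {n1,n2,n5,n6}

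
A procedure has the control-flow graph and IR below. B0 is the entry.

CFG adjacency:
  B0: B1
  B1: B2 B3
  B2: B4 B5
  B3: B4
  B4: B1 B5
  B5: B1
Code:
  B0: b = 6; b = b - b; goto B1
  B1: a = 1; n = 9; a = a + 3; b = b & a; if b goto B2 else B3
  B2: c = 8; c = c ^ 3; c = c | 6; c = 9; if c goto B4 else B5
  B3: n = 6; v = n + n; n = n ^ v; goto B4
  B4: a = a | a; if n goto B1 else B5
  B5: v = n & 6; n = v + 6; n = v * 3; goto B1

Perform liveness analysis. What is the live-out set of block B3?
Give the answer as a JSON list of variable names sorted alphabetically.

Block summaries:
  B0: {b} / ∅
  B1: {a,b,n} / {b}
  B2: {c} / ∅
  B3: {n,v} / ∅
  B4: {a} / {a,n}
  B5: {n,v} / {n}

Liveness:
  live B0: ∅→{b}
  live B1: {b}→{a,b,n}
  live B2: {a,b,n}→{a,b,n}
  live B3: {a,b}→{a,b,n}
  live B4: {a,b,n}→{b,n}
  live B5: {b,n}→{b}

live-out(B3) = ["a", "b", "n"]

Answer: ["a", "b", "n"]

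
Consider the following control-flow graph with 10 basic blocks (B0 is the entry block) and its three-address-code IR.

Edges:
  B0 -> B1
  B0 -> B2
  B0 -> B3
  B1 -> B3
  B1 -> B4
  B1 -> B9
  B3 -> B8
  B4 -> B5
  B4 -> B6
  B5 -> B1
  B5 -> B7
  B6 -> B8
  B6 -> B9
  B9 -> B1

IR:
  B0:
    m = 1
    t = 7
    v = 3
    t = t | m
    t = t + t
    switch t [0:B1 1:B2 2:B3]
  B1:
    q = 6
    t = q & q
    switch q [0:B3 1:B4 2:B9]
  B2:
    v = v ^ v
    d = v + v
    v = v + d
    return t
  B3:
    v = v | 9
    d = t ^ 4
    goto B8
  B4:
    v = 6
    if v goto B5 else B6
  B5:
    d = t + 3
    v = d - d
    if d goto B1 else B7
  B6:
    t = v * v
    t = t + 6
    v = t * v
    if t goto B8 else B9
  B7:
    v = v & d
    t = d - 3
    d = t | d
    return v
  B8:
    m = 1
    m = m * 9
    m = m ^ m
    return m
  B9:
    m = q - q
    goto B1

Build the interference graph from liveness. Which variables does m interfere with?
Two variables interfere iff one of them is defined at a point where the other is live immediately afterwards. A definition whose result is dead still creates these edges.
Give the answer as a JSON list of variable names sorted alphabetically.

Per-block:
  B0: def={m,t,v} ue=∅
  B1: def={q,t} ue=∅
  B2: def={d,v} ue={t,v}
  B3: def={d,v} ue={t,v}
  B4: def={v} ue=∅
  B5: def={d,v} ue={t}
  B6: def={t,v} ue={v}
  B7: def={d,t,v} ue={d,v}
  B8: def={m} ue=∅
  B9: def={m} ue={q}

Live sets:
  live B0: ∅→{t,v}
  live B1: {v}→{q,t,v}
  live B2: {t,v}→∅
  live B3: {t,v}→∅
  live B4: {q,t}→{q,t,v}
  live B5: {t}→{d,v}
  live B6: {q,v}→{q,v}
  live B7: {d,v}→∅
  live B8: ∅→∅
  live B9: {q,v}→{v}

Interfere edges:
  d — {t,v}
  m — {t,v}
  q — {t,v}
  t — {d,m,q,v}
  v — {d,m,q,t}

N(m) = ["t", "v"]

Answer: ["t", "v"]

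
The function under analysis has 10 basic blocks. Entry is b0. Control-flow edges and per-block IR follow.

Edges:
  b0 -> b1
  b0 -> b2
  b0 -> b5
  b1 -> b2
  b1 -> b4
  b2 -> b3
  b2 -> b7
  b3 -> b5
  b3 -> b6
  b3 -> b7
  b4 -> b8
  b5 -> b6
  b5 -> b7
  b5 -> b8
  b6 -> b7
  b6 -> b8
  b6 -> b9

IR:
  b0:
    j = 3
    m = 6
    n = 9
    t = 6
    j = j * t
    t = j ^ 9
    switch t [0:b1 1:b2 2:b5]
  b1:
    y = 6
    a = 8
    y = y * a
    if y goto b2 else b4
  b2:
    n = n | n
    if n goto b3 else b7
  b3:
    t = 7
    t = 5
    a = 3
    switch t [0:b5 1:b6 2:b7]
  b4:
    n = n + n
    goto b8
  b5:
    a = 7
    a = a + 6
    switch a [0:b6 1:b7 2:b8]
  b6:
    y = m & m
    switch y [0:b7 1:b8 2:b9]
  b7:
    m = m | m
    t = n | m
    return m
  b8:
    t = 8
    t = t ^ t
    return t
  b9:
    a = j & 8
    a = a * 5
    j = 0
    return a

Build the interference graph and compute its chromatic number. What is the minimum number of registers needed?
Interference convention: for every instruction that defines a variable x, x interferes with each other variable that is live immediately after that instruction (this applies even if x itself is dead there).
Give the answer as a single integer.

Per-block:
  b0 def {j,m,n,t} use ∅
  b1 def {a,y} use ∅
  b2 def {n} use {n}
  b3 def {a,t} use ∅
  b4 def {n} use {n}
  b5 def {a} use ∅
  b6 def {y} use {m}
  b7 def {m,t} use {m,n}
  b8 def {t} use ∅
  b9 def {a,j} use {j}

Liveness:
  live b0: ∅→{j,m,n}
  live b1: {j,m,n}→{j,m,n}
  live b2: {j,m,n}→{j,m,n}
  live b3: {j,m,n}→{j,m,n}
  live b4: {n}→∅
  live b5: {j,m,n}→{j,m,n}
  live b6: {j,m,n}→{j,m,n}
  live b7: {m,n}→∅
  live b8: ∅→∅
  live b9: {j}→∅

Interference:
  a — {j,m,n,t,y}
  j — {a,m,n,t,y}
  m — {a,j,n,t,y}
  n — {a,j,m,t,y}
  t — {a,j,m,n}
  y — {a,j,m,n}

Colouring:
  clique {a,j,m,n,t} ⇒ need ≥ 5
  assign a→R0 j→R1 m→R2 n→R3 t→R4 y→R4 — no edge inside a register ⇒ χ ≤ 5
  χ = 5

Answer: 5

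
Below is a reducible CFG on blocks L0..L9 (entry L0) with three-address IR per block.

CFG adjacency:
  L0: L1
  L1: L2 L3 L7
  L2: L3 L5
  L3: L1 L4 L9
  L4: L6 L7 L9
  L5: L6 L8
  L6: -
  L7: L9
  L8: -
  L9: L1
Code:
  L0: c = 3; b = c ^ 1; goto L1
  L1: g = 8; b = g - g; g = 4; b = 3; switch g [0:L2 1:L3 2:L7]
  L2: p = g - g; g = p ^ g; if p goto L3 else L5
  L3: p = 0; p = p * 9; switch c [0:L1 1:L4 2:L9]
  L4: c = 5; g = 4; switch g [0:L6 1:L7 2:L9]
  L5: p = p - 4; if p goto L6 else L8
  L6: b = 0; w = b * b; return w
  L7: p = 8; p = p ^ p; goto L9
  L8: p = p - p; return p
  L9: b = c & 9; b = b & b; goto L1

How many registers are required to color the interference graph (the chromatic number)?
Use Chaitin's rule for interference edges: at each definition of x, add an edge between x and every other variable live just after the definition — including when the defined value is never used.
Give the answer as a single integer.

Per-block:
  L0: def={b,c} ue=∅
  L1: def={b,g} ue=∅
  L2: def={g,p} ue={g}
  L3: def={p} ue={c}
  L4: def={c,g} ue=∅
  L5: def={p} ue={p}
  L6: def={b,w} ue=∅
  L7: def={p} ue=∅
  L8: def={p} ue={p}
  L9: def={b} ue={c}

Liveness:
  live L0: ∅→{c}
  live L1: {c}→{c,g}
  live L2: {c,g}→{c,p}
  live L3: {c}→{c}
  live L4: ∅→{c}
  live L5: {p}→{p}
  live L6: ∅→∅
  live L7: {c}→{c}
  live L8: {p}→∅
  live L9: {c}→{c}

Interfere edges:
  b — {c,g}
  c — {b,g,p}
  g — {b,c,p}
  p — {c,g}
  w — ∅

Registers:
  clique {b,c,g} ⇒ need ≥ 3
  assign b→r2 c→r0 g→r1 p→r2 w→r0 — no edge inside a register ⇒ χ ≤ 3
  χ = 3

Answer: 3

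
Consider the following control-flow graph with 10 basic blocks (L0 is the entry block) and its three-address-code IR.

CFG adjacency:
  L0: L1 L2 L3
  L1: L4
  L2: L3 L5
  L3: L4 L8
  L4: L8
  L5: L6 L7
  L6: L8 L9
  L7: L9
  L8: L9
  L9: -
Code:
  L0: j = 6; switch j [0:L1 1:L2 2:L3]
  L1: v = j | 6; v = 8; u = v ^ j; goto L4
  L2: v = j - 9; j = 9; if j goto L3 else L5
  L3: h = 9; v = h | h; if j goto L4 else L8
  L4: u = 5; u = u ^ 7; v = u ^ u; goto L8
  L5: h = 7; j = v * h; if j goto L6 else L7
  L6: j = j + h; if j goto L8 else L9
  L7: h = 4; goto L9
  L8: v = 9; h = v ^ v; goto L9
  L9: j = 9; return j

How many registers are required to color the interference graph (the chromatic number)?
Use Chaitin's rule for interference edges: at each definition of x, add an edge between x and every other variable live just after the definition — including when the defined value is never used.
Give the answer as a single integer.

Answer: 3

Analysis:
Block summaries:
  L0: def={j} ue=∅
  L1: def={u,v} ue={j}
  L2: def={j,v} ue={j}
  L3: def={h,v} ue={j}
  L4: def={u,v} ue=∅
  L5: def={h,j} ue={v}
  L6: def={j} ue={h,j}
  L7: def={h} ue=∅
  L8: def={h,v} ue=∅
  L9: def={j} ue=∅

Liveness:
  L0: in=∅ out={j}
  L1: in={j} out=∅
  L2: in={j} out={j,v}
  L3: in={j} out=∅
  L4: in=∅ out=∅
  L5: in={v} out={h,j}
  L6: in={h,j} out=∅
  L7: in=∅ out=∅
  L8: in=∅ out=∅
  L9: in=∅ out=∅

Conflict graph:
  h: {j,v}
  j: {h,v}
  u: ∅
  v: {h,j}

Registers:
  clique {h,j,v} ⇒ need ≥ 3
  3-colouring: R0={h,u}  R1={j}  R2={v}
  χ = 3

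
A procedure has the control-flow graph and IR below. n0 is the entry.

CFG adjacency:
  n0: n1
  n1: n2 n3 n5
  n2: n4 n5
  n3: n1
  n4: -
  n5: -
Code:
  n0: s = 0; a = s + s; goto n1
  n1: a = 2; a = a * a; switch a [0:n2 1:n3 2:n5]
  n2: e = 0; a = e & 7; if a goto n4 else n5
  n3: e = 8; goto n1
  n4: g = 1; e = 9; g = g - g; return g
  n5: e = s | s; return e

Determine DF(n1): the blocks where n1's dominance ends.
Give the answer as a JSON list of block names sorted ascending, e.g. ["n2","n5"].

Answer: ["n1"]

Derivation:
idom tree: n1←n0 n2←n1 n3←n1 n4←n2 n5←n1
Dom∩ at merges:
  n1: preds {n0,n3}: {n0} ∩ {n0,n1,n3} = {n0}; idom=n0
  n5: preds {n1,n2}: {n0,n1} ∩ {n0,n1,n2} = {n0,n1}; idom=n1

DF derivation:
  n1←n0: walk · to n0
  n1←n3: walk n3→n1 to n0
  n5←n1: walk · to n1
  n5←n2: walk n2 to n1
  n0: DF=∅
  n1: DF={n1}
  n2: DF={n5}
  n3: DF={n1}
  n4: DF=∅
  n5: DF=∅

DF(n1) = ["n1"]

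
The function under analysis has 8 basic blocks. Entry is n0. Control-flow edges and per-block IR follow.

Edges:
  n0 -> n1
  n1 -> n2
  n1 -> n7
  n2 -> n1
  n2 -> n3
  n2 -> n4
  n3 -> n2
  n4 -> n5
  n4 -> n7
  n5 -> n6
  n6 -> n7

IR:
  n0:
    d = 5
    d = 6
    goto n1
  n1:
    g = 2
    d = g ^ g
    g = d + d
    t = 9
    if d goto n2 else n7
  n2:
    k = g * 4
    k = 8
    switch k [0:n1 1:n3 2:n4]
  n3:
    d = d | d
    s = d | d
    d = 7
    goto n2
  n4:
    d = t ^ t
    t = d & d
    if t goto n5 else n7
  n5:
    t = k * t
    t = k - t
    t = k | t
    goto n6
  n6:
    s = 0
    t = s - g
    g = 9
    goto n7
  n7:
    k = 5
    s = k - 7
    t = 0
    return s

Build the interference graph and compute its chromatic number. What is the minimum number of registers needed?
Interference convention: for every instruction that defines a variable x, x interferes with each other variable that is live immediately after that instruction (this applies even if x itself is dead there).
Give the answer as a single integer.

def/use:
  n0 def {d} use ∅
  n1 def {d,g,t} use ∅
  n2 def {k} use {g}
  n3 def {d,s} use {d}
  n4 def {d,t} use {t}
  n5 def {t} use {k,t}
  n6 def {g,s,t} use {g}
  n7 def {k,s,t} use ∅

Backward fixpoint:
  n0: in=∅ out=∅
  n1: in=∅ out={d,g,t}
  n2: in={d,g,t} out={d,g,k,t}
  n3: in={d,g,t} out={d,g,t}
  n4: in={g,k,t} out={g,k,t}
  n5: in={g,k,t} out={g}
  n6: in={g} out=∅
  n7: in=∅ out=∅

Interfere edges:
  d↔{g,k,t}
  g↔{d,k,s,t}
  k↔{d,g,t}
  s↔{g,t}
  t↔{d,g,k,s}

Chromatic number:
  {d,g,k,t} pairwise interfere (4-clique) ⇒ χ ≥ 4
  assign d→r2 g→r0 k→r3 s→r2 t→r1 — no edge inside a register ⇒ χ ≤ 4
  χ = 4

Answer: 4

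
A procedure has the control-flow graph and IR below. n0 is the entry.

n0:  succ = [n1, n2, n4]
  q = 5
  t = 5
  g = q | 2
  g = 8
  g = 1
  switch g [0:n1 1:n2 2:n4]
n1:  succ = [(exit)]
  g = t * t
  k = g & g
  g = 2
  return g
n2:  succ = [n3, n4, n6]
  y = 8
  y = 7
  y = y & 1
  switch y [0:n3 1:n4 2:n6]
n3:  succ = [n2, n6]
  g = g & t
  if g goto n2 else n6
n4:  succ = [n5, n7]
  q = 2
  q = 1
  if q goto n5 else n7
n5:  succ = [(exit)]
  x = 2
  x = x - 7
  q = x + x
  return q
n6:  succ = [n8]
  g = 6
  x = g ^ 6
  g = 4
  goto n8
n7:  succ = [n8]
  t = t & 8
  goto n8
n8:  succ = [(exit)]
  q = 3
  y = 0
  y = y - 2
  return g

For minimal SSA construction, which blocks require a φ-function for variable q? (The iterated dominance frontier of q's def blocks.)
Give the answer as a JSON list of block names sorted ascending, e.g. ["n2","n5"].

idom tree: n1←n0 n2←n0 n3←n2 n4←n0 n5←n4 n6←n2 n7←n4 n8←n0
Dom∩ at merges:
  n2: preds {n0,n3}: {n0} ∩ {n0,n2,n3} = {n0}; idom=n0
  n4: preds {n0,n2}: {n0} ∩ {n0,n2} = {n0}; idom=n0
  n6: preds {n2,n3}: {n0,n2} ∩ {n0,n2,n3} = {n0,n2}; idom=n2
  n8: preds {n6,n7}: {n0,n2,n6} ∩ {n0,n4,n7} = {n0}; idom=n0

DF walk-up:
  n2←n0: walk · to n0
  n2←n3: walk n3→n2 to n0
  n4←n0: walk · to n0
  n4←n2: walk n2 to n0
  n6←n2: walk · to n2
  n6←n3: walk n3 to n2
  n8←n6: walk n6→n2 to n0
  n8←n7: walk n7→n4 to n0
  DF(n0)=∅
  DF(n1)=∅
  DF(n2)={n2,n4,n8}
  DF(n3)={n2,n6}
  DF(n4)={n8}
  DF(n5)=∅
  DF(n6)={n8}
  DF(n7)={n8}
  DF(n8)=∅

φ for q: defs {n0,n4,n5,n8}
  DF⁺ = {n8}

Answer: ["n8"]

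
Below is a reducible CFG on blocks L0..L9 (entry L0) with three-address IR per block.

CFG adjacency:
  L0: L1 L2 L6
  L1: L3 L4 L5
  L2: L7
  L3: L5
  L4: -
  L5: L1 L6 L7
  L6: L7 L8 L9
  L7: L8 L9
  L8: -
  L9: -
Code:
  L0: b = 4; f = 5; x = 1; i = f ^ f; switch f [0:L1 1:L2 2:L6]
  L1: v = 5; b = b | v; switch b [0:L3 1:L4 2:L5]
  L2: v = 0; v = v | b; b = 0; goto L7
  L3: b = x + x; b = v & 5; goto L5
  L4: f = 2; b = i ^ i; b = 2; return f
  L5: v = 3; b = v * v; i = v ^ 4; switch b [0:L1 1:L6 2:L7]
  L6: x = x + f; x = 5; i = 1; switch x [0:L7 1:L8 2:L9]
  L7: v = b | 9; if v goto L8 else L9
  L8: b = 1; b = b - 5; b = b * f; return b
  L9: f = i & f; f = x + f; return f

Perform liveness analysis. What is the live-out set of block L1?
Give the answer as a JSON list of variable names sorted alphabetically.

Answer: ["f", "i", "v", "x"]

Derivation:
Block summaries:
  L0: def={b,f,i,x} ue=∅
  L1: def={b,v} ue={b}
  L2: def={b,v} ue={b}
  L3: def={b} ue={v,x}
  L4: def={b,f} ue={i}
  L5: def={b,i,v} ue=∅
  L6: def={i,x} ue={f,x}
  L7: def={v} ue={b}
  L8: def={b} ue={f}
  L9: def={f} ue={f,i,x}

Liveness:
  live L0: ∅→{b,f,i,x}
  live L1: {b,f,i,x}→{f,i,v,x}
  live L2: {b,f,i,x}→{b,f,i,x}
  live L3: {f,v,x}→{f,x}
  live L4: {i}→∅
  live L5: {f,x}→{b,f,i,x}
  live L6: {b,f,x}→{b,f,i,x}
  live L7: {b,f,i,x}→{f,i,x}
  live L8: {f}→∅
  live L9: {f,i,x}→∅

live-out(L1) = ["f", "i", "v", "x"]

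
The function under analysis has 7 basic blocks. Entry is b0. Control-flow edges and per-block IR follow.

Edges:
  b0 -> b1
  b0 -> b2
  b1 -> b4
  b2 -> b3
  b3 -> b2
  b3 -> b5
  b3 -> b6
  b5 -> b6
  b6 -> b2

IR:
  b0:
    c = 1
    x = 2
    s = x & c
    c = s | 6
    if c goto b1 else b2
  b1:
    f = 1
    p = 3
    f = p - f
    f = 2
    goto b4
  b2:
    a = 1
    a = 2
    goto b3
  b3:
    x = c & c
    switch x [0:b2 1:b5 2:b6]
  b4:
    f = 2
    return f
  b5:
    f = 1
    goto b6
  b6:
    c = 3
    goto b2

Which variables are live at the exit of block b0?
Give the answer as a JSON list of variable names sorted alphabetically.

def/use:
  b0: {c,s,x} / ∅
  b1: {f,p} / ∅
  b2: {a} / ∅
  b3: {x} / {c}
  b4: {f} / ∅
  b5: {f} / ∅
  b6: {c} / ∅

Liveness:
  live b0: ∅→{c}
  live b1: ∅→∅
  live b2: {c}→{c}
  live b3: {c}→{c}
  live b4: ∅→∅
  live b5: ∅→∅
  live b6: ∅→{c}

live-out(b0) = ["c"]

Answer: ["c"]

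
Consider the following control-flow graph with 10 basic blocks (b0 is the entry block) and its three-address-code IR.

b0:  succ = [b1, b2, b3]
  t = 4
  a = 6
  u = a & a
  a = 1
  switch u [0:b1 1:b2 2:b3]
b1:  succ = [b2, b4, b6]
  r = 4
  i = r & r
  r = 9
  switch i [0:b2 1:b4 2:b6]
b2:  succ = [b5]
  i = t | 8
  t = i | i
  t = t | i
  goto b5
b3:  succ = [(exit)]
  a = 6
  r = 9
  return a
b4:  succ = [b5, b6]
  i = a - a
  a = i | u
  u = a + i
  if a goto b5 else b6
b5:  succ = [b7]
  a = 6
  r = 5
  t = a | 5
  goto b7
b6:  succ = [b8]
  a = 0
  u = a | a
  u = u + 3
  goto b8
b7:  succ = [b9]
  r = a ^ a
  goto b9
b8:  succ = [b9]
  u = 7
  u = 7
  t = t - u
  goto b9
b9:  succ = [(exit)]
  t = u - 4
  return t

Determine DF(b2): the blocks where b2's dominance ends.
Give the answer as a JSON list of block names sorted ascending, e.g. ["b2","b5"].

Answer: ["b5"]

Analysis:
idom tree: b1←b0 b2←b0 b3←b0 b4←b1 b5←b0 b6←b1 b7←b5 b8←b6 b9←b0
Join-block Dom:
  b2: preds {b0,b1}: {b0} ∩ {b0,b1} = {b0}; idom=b0
  b5: preds {b2,b4}: {b0,b2} ∩ {b0,b1,b4} = {b0}; idom=b0
  b6: preds {b1,b4}: {b0,b1} ∩ {b0,b1,b4} = {b0,b1}; idom=b1
  b9: preds {b7,b8}: {b0,b5,b7} ∩ {b0,b1,b6,b8} = {b0}; idom=b0

DF derivation:
  b2←b0: walk · to b0
  b2←b1: walk b1 to b0
  b5←b2: walk b2 to b0
  b5←b4: walk b4→b1 to b0
  b6←b1: walk · to b1
  b6←b4: walk b4 to b1
  b9←b7: walk b7→b5 to b0
  b9←b8: walk b8→b6→b1 to b0
  DF(b0)=∅
  DF(b1)={b2,b5,b9}
  DF(b2)={b5}
  DF(b3)=∅
  DF(b4)={b5,b6}
  DF(b5)={b9}
  DF(b6)={b9}
  DF(b7)={b9}
  DF(b8)={b9}
  DF(b9)=∅

DF(b2) = ["b5"]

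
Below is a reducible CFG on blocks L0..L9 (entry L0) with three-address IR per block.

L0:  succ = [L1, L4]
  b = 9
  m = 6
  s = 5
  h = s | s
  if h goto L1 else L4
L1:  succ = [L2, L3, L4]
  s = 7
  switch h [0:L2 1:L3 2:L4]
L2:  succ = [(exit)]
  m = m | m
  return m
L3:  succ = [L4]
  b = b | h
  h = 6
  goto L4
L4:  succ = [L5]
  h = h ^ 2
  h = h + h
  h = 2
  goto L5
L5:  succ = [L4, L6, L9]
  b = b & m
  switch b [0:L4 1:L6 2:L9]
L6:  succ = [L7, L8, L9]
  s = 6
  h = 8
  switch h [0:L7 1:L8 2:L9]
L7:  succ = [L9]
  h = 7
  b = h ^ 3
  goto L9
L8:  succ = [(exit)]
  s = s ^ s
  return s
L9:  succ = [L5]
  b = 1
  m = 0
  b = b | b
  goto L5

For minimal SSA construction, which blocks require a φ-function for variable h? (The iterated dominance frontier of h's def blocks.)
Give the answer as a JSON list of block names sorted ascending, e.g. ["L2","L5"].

Answer: ["L4", "L5", "L9"]

Working:
idom tree: L1←L0 L2←L1 L3←L1 L4←L0 L5←L4 L6←L5 L7←L6 L8←L6 L9←L5
Dom∩ at merges:
  L4: preds {L0,L1,L3,L5}: {L0} ∩ {L0,L1} ∩ {L0,L1,L3} ∩ {L0,L4,L5} = {L0}; idom=L0
  L5: preds {L4,L9}: {L0,L4} ∩ {L0,L4,L5,L9} = {L0,L4}; idom=L4
  L9: preds {L5,L6,L7}: {L0,L4,L5} ∩ {L0,L4,L5,L6} ∩ {L0,L4,L5,L6,L7} = {L0,L4,L5}; idom=L5

Frontier:
  join L4 pred L0: · stop@L0
  join L4 pred L1: L1 stop@L0
  join L4 pred L3: L3→L1 stop@L0
  join L4 pred L5: L5→L4 stop@L0
  join L5 pred L4: · stop@L4
  join L5 pred L9: L9→L5 stop@L4
  join L9 pred L5: · stop@L5
  join L9 pred L6: L6 stop@L5
  join L9 pred L7: L7→L6 stop@L5
  DF(L0)=∅
  DF(L1)={L4}
  DF(L2)=∅
  DF(L3)={L4}
  DF(L4)={L4}
  DF(L5)={L4,L5}
  DF(L6)={L9}
  DF(L7)={L9}
  DF(L8)=∅
  DF(L9)={L5}

φ for h: defs {L0,L3,L4,L6,L7}
  DF⁺ = {L4,L5,L9}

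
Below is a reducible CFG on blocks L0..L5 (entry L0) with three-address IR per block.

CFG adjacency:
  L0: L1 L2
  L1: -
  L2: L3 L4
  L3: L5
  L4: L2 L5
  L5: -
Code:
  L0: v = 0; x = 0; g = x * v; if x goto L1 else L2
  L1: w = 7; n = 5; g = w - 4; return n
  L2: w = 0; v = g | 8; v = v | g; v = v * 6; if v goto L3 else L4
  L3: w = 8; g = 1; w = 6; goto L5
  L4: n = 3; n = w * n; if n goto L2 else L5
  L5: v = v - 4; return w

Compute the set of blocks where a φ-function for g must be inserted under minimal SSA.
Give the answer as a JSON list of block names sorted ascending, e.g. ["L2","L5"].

idom tree: L1←L0 L2←L0 L3←L2 L4←L2 L5←L2
Join-block Dom:
  L2: preds {L0,L4}: {L0} ∩ {L0,L2,L4} = {L0}; idom=L0
  L5: preds {L3,L4}: {L0,L2,L3} ∩ {L0,L2,L4} = {L0,L2}; idom=L2

DF walk-up:
  join L2 pred L0: · stop@L0
  join L2 pred L4: L4→L2 stop@L0
  join L5 pred L3: L3 stop@L2
  join L5 pred L4: L4 stop@L2
  L0 → ∅
  L1 → ∅
  L2 → {L2}
  L3 → {L5}
  L4 → {L2,L5}
  L5 → ∅

φ for g: defs {L0,L1,L3}
  DF⁺ = {L5}

Answer: ["L5"]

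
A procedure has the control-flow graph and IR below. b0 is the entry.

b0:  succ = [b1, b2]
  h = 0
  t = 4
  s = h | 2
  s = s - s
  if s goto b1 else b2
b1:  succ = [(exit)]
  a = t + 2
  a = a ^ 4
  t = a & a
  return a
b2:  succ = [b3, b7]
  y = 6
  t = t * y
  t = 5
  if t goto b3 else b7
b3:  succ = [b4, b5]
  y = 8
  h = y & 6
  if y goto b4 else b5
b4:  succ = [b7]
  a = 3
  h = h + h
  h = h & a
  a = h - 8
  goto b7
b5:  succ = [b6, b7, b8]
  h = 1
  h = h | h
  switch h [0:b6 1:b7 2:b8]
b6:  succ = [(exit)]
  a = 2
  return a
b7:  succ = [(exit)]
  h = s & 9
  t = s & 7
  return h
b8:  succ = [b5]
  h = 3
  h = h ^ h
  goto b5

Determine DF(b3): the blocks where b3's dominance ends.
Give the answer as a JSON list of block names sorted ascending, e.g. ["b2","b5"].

Answer: ["b7"]

Working:
idom tree: b1←b0 b2←b0 b3←b2 b4←b3 b5←b3 b6←b5 b7←b2 b8←b5
Join-block Dom:
  b5: preds {b3,b8}: {b0,b2,b3} ∩ {b0,b2,b3,b5,b8} = {b0,b2,b3}; idom=b3
  b7: preds {b2,b4,b5}: {b0,b2} ∩ {b0,b2,b3,b4} ∩ {b0,b2,b3,b5} = {b0,b2}; idom=b2

DF derivation:
  join b5 pred b3: · stop@b3
  join b5 pred b8: b8→b5 stop@b3
  join b7 pred b2: · stop@b2
  join b7 pred b4: b4→b3 stop@b2
  join b7 pred b5: b5→b3 stop@b2
  b0: DF=∅
  b1: DF=∅
  b2: DF=∅
  b3: DF={b7}
  b4: DF={b7}
  b5: DF={b5,b7}
  b6: DF=∅
  b7: DF=∅
  b8: DF={b5}

DF(b3) = ["b7"]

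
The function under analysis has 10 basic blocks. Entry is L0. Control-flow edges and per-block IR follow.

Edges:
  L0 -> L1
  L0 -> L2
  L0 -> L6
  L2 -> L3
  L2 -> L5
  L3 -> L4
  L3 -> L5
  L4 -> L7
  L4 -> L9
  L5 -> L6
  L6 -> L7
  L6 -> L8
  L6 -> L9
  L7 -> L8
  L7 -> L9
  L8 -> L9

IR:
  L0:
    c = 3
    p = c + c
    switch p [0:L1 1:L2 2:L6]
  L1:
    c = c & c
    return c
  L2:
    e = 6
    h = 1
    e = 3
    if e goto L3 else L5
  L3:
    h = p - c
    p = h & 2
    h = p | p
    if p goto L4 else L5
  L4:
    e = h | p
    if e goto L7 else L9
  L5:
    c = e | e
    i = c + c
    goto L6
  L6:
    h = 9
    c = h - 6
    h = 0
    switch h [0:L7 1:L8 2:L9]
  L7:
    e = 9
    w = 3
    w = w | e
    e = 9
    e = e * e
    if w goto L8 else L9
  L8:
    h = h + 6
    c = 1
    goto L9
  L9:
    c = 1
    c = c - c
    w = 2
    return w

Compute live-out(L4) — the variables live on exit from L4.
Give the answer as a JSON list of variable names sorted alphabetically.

Answer: ["h"]

Derivation:
def/use:
  L0: def={c,p} ue=∅
  L1: def={c} ue={c}
  L2: def={e,h} ue=∅
  L3: def={h,p} ue={c,p}
  L4: def={e} ue={h,p}
  L5: def={c,i} ue={e}
  L6: def={c,h} ue=∅
  L7: def={e,w} ue=∅
  L8: def={c,h} ue={h}
  L9: def={c,w} ue=∅

Live sets:
  L0 li=∅ lo={c,p}
  L1 li={c} lo=∅
  L2 li={c,p} lo={c,e,p}
  L3 li={c,e,p} lo={e,h,p}
  L4 li={h,p} lo={h}
  L5 li={e} lo=∅
  L6 li=∅ lo={h}
  L7 li={h} lo={h}
  L8 li={h} lo=∅
  L9 li=∅ lo=∅

live-out(L4) = ["h"]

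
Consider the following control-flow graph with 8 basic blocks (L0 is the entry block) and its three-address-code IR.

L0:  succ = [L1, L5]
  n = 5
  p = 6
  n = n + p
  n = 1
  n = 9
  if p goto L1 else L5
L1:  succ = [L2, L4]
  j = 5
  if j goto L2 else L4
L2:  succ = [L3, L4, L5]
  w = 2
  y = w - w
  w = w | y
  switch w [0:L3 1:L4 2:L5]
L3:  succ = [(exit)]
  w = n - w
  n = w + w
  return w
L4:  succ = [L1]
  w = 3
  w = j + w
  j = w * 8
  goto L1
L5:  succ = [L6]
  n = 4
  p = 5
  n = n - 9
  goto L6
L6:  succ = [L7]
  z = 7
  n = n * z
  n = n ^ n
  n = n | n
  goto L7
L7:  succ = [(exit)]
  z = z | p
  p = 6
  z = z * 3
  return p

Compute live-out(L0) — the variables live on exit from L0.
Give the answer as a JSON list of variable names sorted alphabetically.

Per-block:
  L0 def {n,p} use ∅
  L1 def {j} use ∅
  L2 def {w,y} use ∅
  L3 def {n,w} use {n,w}
  L4 def {j,w} use {j}
  L5 def {n,p} use ∅
  L6 def {n,z} use {n}
  L7 def {p,z} use {p,z}

Live sets:
  live L0: ∅→{n}
  live L1: {n}→{j,n}
  live L2: {j,n}→{j,n,w}
  live L3: {n,w}→∅
  live L4: {j,n}→{n}
  live L5: ∅→{n,p}
  live L6: {n,p}→{p,z}
  live L7: {p,z}→∅

live-out(L0) = ["n"]

Answer: ["n"]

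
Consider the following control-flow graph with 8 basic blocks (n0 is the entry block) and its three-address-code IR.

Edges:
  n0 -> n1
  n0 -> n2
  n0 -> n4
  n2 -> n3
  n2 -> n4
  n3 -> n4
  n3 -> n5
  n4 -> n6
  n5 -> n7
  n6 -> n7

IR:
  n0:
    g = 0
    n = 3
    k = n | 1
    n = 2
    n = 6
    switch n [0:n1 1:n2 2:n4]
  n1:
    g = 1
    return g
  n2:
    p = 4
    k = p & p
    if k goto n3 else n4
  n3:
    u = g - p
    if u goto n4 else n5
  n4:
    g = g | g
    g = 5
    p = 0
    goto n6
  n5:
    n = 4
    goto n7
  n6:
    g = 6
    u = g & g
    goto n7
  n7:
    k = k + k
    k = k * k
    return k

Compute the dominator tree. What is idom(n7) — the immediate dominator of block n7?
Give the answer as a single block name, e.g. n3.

Answer: n0

Analysis:
idom tree: n1←n0 n2←n0 n3←n2 n4←n0 n5←n3 n6←n4 n7←n0
Dom∩ at merges:
  n4: preds {n0,n2,n3}: {n0} ∩ {n0,n2} ∩ {n0,n2,n3} = {n0}; idom=n0
  n7: preds {n5,n6}: {n0,n2,n3,n5} ∩ {n0,n4,n6} = {n0}; idom=n0

idom(n7) = n0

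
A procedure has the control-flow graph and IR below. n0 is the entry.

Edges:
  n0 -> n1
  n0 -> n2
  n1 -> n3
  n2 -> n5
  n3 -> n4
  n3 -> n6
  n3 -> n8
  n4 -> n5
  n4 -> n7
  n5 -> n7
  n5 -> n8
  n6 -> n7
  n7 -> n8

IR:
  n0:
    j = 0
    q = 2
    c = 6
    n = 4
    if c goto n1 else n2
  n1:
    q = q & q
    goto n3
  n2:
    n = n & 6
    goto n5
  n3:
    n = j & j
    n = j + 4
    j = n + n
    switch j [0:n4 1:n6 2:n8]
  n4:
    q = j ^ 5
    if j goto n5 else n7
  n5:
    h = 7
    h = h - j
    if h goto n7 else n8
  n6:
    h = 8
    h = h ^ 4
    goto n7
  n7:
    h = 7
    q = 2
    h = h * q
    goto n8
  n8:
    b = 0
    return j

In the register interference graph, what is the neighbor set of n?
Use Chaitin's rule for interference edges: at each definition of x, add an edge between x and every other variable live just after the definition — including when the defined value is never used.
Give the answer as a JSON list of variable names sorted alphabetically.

def/use:
  n0 def {c,j,n,q} use ∅
  n1 def {q} use {q}
  n2 def {n} use {n}
  n3 def {j,n} use {j}
  n4 def {q} use {j}
  n5 def {h} use {j}
  n6 def {h} use ∅
  n7 def {h,q} use ∅
  n8 def {b} use {j}

Liveness:
  live n0: ∅→{j,n,q}
  live n1: {j,q}→{j}
  live n2: {j,n}→{j}
  live n3: {j}→{j}
  live n4: {j}→{j}
  live n5: {j}→{j}
  live n6: {j}→{j}
  live n7: {j}→{j}
  live n8: {j}→∅

Interfere edges:
  b: {j}
  c: {j,n,q}
  h: {j,q}
  j: {b,c,h,n,q}
  n: {c,j,q}
  q: {c,h,j,n}

N(n) = ["c", "j", "q"]

Answer: ["c", "j", "q"]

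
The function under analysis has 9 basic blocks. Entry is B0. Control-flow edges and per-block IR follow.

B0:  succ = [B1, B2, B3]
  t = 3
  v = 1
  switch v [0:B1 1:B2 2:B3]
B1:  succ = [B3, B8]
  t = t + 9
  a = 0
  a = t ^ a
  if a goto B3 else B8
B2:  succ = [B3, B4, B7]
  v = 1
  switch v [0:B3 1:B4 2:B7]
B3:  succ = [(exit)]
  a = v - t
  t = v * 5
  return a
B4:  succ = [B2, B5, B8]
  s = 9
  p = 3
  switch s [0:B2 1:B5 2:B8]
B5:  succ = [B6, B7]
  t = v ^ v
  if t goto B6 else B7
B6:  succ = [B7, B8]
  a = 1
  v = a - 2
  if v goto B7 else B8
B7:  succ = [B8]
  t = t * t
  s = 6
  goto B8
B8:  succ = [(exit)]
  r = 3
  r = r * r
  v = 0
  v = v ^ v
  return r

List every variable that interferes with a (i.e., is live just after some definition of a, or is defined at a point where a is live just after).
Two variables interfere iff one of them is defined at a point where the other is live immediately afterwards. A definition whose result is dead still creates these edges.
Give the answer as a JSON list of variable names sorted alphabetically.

def/use:
  B0: {t,v} / ∅
  B1: {a,t} / {t}
  B2: {v} / ∅
  B3: {a,t} / {t,v}
  B4: {p,s} / ∅
  B5: {t} / {v}
  B6: {a,v} / ∅
  B7: {s,t} / {t}
  B8: {r,v} / ∅

Live sets:
  live B0: ∅→{t,v}
  live B1: {t,v}→{t,v}
  live B2: {t}→{t,v}
  live B3: {t,v}→∅
  live B4: {t,v}→{t,v}
  live B5: {v}→{t}
  live B6: {t}→{t}
  live B7: {t}→∅
  live B8: ∅→∅

Interfere edges:
  a↔{t,v}
  p↔{s,t,v}
  r↔{v}
  s↔{p,t,v}
  t↔{a,p,s,v}
  v↔{a,p,r,s,t}

N(a) = ["t", "v"]

Answer: ["t", "v"]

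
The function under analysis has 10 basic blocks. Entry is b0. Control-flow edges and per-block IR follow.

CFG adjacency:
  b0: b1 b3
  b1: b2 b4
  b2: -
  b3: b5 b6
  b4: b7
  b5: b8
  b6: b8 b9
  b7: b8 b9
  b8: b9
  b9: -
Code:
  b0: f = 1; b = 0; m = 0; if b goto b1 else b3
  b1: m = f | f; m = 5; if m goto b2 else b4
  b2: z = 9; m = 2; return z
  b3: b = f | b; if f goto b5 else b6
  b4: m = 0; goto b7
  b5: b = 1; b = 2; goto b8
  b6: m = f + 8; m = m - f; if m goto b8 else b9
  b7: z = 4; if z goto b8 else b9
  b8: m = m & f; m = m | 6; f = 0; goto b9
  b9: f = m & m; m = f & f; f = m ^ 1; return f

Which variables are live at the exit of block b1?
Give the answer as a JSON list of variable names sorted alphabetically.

def/use:
  b0 def {b,f,m} use ∅
  b1 def {m} use {f}
  b2 def {m,z} use ∅
  b3 def {b} use {b,f}
  b4 def {m} use ∅
  b5 def {b} use ∅
  b6 def {m} use {f}
  b7 def {z} use ∅
  b8 def {f,m} use {f,m}
  b9 def {f,m} use {m}

Live sets:
  b0 li=∅ lo={b,f,m}
  b1 li={f} lo={f}
  b2 li=∅ lo=∅
  b3 li={b,f,m} lo={f,m}
  b4 li={f} lo={f,m}
  b5 li={f,m} lo={f,m}
  b6 li={f} lo={f,m}
  b7 li={f,m} lo={f,m}
  b8 li={f,m} lo={m}
  b9 li={m} lo=∅

live-out(b1) = ["f"]

Answer: ["f"]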